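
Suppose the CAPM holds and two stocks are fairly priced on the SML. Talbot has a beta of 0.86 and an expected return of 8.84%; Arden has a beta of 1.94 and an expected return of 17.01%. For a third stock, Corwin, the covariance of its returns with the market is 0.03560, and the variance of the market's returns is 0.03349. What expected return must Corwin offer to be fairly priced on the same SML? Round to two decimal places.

10.38%

MRP = (17.01% − 8.84%) / (1.94 − 0.86) = 7.5648%
R_f = 8.84% − 0.86 × 7.5648% = 2.3343%
β_Corwin = Cov / Var(R_m) = 0.03560 / 0.03349 = 1.0630
E(R_Corwin) = R_f + β × MRP = 2.3343% + 1.0630 × 7.5648% = 10.38%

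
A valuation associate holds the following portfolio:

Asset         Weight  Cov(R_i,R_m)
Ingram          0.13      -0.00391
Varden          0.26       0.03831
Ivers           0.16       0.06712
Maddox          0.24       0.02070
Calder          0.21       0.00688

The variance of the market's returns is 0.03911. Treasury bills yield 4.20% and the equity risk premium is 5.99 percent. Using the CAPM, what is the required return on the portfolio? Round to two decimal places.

β_Ingram = -0.00391 / 0.03911 = -0.1000
β_Varden = 0.03831 / 0.03911 = 0.9795
β_Ivers = 0.06712 / 0.03911 = 1.7162
β_Maddox = 0.02070 / 0.03911 = 0.5293
β_Calder = 0.00688 / 0.03911 = 0.1759
β_P = Σ w_i β_i = 0.13×-0.1000 + 0.26×0.9795 + 0.16×1.7162 + 0.24×0.5293 + 0.21×0.1759 = 0.6802
E(R_P) = R_f + β_P × MRP = 4.20% + 0.6802 × 5.99% = 8.27%

8.27%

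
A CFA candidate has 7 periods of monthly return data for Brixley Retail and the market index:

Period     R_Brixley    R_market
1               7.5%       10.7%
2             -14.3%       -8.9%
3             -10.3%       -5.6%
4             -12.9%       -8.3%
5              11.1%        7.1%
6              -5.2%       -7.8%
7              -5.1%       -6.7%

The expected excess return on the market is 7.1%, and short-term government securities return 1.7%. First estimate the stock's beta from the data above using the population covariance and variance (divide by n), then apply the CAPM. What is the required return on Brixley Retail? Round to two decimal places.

9.67%

Mean R_i = (7.5 − 14.3 − 10.3 − 12.9 + 11.1 − 5.2 − 5.1) / 7 = -4.1714%
Mean R_m = (10.7 − 8.9 − 5.6 − 8.3 + 7.1 − 7.8 − 6.7) / 7 = -2.7857%
Σ(R_i − R̄_i)(R_m − R̄_m) = 444.4671  ⇒  Cov = 444.4671 / 7 = 63.4953
Σ(R_m − R̄_m)² = 395.7686  ⇒  Var(R_m) = 395.7686 / 7 = 56.5384
β = Cov / Var(R_m) = 63.4953 / 56.5384 = 1.1230
E(R) = R_f + β × MRP = 1.7% + 1.1230 × 7.1% = 9.67%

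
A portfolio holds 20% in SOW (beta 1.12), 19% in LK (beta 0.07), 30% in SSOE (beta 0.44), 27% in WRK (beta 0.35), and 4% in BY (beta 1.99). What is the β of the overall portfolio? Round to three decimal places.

β_P = Σ w_i β_i = 0.20×1.12 + 0.19×0.07 + 0.30×0.44 + 0.27×0.35 + 0.04×1.99 = 0.5434

0.543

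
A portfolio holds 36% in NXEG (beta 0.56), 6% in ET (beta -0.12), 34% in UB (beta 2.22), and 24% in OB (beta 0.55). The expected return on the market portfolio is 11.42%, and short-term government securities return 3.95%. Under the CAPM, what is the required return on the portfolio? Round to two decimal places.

12.03%

β_P = Σ w_i β_i = 0.36×0.56 + 0.06×-0.12 + 0.34×2.22 + 0.24×0.55 = 1.0812
MRP = 11.42% − 3.95% = 7.47%
E(R_P) = R_f + β_P × MRP = 3.95% + 1.0812 × 7.47% = 12.03%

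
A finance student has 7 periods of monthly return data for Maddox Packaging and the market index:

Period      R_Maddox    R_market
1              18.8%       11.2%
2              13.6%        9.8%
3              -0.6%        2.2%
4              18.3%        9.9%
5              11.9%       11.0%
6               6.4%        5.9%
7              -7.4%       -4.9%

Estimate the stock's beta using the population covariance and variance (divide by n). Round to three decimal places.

Mean R_i = (18.8 + 13.6 − 0.6 + 18.3 + 11.9 + 6.4 − 7.4) / 7 = 8.7143%
Mean R_m = (11.2 + 9.8 + 2.2 + 9.9 + 11.0 + 5.9 − 4.9) / 7 = 6.4429%
Σ(R_i − R̄_i)(R_m − R̄_m) = 335.5957  ⇒  Cov = 335.5957 / 7 = 47.9422
Σ(R_m − R̄_m)² = 213.5771  ⇒  Var(R_m) = 213.5771 / 7 = 30.5110
β = Cov / Var(R_m) = 47.9422 / 30.5110 = 1.5713

1.571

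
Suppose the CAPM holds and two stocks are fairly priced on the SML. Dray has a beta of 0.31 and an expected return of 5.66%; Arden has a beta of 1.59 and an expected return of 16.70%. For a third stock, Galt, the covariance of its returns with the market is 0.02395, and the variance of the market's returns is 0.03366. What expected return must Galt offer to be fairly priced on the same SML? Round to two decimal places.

MRP = (16.70% − 5.66%) / (1.59 − 0.31) = 8.6250%
R_f = 5.66% − 0.31 × 8.6250% = 2.9863%
β_Galt = Cov / Var(R_m) = 0.02395 / 0.03366 = 0.7115
E(R_Galt) = R_f + β × MRP = 2.9863% + 0.7115 × 8.6250% = 9.12%

9.12%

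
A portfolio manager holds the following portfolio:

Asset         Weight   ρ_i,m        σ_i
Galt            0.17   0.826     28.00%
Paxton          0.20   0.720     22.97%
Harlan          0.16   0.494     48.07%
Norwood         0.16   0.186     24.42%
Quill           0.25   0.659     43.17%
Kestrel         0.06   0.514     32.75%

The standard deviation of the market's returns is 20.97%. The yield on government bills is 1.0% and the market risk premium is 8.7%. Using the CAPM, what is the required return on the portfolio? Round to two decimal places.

9.25%

β_Galt = 0.826 × 28.00% / 20.97% = 1.1029
β_Paxton = 0.720 × 22.97% / 20.97% = 0.7887
β_Harlan = 0.494 × 48.07% / 20.97% = 1.1324
β_Norwood = 0.186 × 24.42% / 20.97% = 0.2166
β_Quill = 0.659 × 43.17% / 20.97% = 1.3567
β_Kestrel = 0.514 × 32.75% / 20.97% = 0.8027
β_P = Σ w_i β_i = 0.17×1.1029 + 0.20×0.7887 + 0.16×1.1324 + 0.16×0.2166 + 0.25×1.3567 + 0.06×0.8027 = 0.9484
E(R_P) = R_f + β_P × MRP = 1.0% + 0.9484 × 8.7% = 9.25%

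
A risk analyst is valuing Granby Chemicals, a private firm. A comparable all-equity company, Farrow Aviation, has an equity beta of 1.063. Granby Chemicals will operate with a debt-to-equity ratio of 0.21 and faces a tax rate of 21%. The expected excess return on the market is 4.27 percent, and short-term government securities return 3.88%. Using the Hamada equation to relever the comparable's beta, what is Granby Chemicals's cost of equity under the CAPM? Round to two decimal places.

β_L = β_U × [1 + (1 − t)(D/E)] = 1.063 × [1 + (1 − 0.21) × 0.21]
    = 1.063 × [1 + 0.79 × 0.21] = 1.063 × 1.1659 = 1.2394
E(R) = R_f + β_L × MRP = 3.88% + 1.2394 × 4.27% = 9.17%

9.17%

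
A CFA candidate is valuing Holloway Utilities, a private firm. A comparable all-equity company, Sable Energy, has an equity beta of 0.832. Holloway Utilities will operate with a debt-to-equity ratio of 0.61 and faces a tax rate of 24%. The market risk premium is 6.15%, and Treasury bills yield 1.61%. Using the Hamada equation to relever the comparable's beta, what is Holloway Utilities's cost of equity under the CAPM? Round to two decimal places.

β_L = β_U × [1 + (1 − t)(D/E)] = 0.832 × [1 + (1 − 0.24) × 0.61]
    = 0.832 × [1 + 0.76 × 0.61] = 0.832 × 1.4636 = 1.2177
E(R) = R_f + β_L × MRP = 1.61% + 1.2177 × 6.15% = 9.10%

9.10%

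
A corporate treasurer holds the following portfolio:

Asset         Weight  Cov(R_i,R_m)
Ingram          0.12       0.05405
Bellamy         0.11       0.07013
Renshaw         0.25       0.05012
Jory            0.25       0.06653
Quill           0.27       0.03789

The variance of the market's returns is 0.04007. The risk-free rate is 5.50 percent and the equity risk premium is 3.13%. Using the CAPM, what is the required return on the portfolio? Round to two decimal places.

9.69%

β_Ingram = 0.05405 / 0.04007 = 1.3489
β_Bellamy = 0.07013 / 0.04007 = 1.7502
β_Renshaw = 0.05012 / 0.04007 = 1.2508
β_Jory = 0.06653 / 0.04007 = 1.6603
β_Quill = 0.03789 / 0.04007 = 0.9456
β_P = Σ w_i β_i = 0.12×1.3489 + 0.11×1.7502 + 0.25×1.2508 + 0.25×1.6603 + 0.27×0.9456 = 1.3375
E(R_P) = R_f + β_P × MRP = 5.50% + 1.3375 × 3.13% = 9.69%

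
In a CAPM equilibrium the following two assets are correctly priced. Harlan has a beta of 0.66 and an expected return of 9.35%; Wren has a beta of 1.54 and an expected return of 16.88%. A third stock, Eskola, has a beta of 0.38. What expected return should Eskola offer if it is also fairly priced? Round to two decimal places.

MRP (SML slope) = (16.88% − 9.35%) / (1.54 − 0.66) = 7.53% / 0.88 = 8.5568%
R_f (intercept) = 9.35% − 0.66 × 8.5568% = 3.7025%
E(R_Eskola) = R_f + β × MRP = 3.7025% + 0.38 × 8.5568% = 6.95%

6.95%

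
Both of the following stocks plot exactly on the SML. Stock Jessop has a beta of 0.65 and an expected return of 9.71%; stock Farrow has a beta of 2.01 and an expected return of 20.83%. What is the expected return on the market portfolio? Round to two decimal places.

Both satisfy E(R) = R_f + β·MRP, so the slope of the SML is
MRP = (20.83% − 9.71%) / (2.01 − 0.65) = 11.12% / 1.36 = 8.1765%
R_f = E(R_Jessop) − β_Jessop·MRP = 9.71% − 0.65 × 8.1765% = 4.3953%
E(R_m) = R_f + MRP = 4.3953% + 8.1765% = 12.57%

12.57%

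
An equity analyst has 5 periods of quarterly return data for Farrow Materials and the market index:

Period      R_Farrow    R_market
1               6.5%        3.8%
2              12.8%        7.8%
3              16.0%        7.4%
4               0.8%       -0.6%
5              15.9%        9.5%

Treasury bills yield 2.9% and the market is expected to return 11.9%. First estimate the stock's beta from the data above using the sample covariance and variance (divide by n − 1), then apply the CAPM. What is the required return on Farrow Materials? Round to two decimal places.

Mean R_i = (6.5 + 12.8 + 16.0 + 0.8 + 15.9) / 5 = 10.4000%
Mean R_m = (3.8 + 7.8 + 7.4 − 0.6 + 9.5) / 5 = 5.5800%
Σ(R_i − R̄_i)(R_m − R̄_m) = 103.3500  ⇒  Cov = 103.3500 / 4 = 25.8375
Σ(R_m − R̄_m)² = 64.9680  ⇒  Var(R_m) = 64.9680 / 4 = 16.2420
β = Cov / Var(R_m) = 25.8375 / 16.2420 = 1.5908
MRP = 11.9% − 2.9% = 9.00%
E(R) = R_f + β × MRP = 2.9% + 1.5908 × 9.0% = 17.22%

17.22%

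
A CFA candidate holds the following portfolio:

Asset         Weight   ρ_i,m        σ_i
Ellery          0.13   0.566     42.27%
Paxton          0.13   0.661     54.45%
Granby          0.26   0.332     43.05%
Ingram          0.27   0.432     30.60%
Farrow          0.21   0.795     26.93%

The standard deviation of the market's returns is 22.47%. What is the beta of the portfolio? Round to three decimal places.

β_Ellery = 0.566 × 42.27% / 22.47% = 1.0647
β_Paxton = 0.661 × 54.45% / 22.47% = 1.6018
β_Granby = 0.332 × 43.05% / 22.47% = 0.6361
β_Ingram = 0.432 × 30.60% / 22.47% = 0.5883
β_Farrow = 0.795 × 26.93% / 22.47% = 0.9528
β_P = Σ w_i β_i = 0.13×1.0647 + 0.13×1.6018 + 0.26×0.6361 + 0.27×0.5883 + 0.21×0.9528 = 0.8710

0.871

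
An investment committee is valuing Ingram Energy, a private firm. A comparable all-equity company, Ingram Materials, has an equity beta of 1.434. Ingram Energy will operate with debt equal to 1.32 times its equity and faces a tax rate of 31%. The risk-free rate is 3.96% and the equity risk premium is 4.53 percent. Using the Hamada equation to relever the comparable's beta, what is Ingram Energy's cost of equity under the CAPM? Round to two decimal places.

16.37%

β_L = β_U × [1 + (1 − t)(D/E)] = 1.434 × [1 + (1 − 0.31) × 1.32]
    = 1.434 × [1 + 0.69 × 1.32] = 1.434 × 1.9108 = 2.7401
E(R) = R_f + β_L × MRP = 3.96% + 2.7401 × 4.53% = 16.37%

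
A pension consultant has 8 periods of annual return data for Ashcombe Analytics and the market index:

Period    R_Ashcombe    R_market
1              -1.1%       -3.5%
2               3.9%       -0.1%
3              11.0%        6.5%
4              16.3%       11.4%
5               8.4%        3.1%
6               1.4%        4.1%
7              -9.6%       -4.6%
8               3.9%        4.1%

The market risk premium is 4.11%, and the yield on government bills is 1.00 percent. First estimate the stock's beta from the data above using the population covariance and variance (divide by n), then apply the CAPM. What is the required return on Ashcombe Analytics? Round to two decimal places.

Mean R_i = (-1.1 + 3.9 + 11.0 + 16.3 + 8.4 + 1.4 − 9.6 + 3.9) / 8 = 4.2750%
Mean R_m = (-3.5 − 0.1 + 6.5 + 11.4 + 3.1 + 4.1 − 4.6 + 4.1) / 8 = 2.6250%
Σ(R_i − R̄_i)(R_m − R̄_m) = 262.9350  ⇒  Cov = 262.9350 / 8 = 32.8669
Σ(R_m − R̄_m)² = 193.7350  ⇒  Var(R_m) = 193.7350 / 8 = 24.2169
β = Cov / Var(R_m) = 32.8669 / 24.2169 = 1.3572
E(R) = R_f + β × MRP = 1.00% + 1.3572 × 4.11% = 6.58%

6.58%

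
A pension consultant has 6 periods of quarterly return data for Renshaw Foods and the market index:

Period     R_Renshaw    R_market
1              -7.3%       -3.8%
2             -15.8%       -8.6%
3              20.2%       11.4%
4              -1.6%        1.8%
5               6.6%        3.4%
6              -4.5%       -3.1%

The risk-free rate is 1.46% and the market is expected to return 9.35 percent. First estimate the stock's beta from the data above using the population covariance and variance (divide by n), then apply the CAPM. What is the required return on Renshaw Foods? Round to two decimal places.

15.38%

Mean R_i = (-7.3 − 15.8 + 20.2 − 1.6 + 6.6 − 4.5) / 6 = -0.4000%
Mean R_m = (-3.8 − 8.6 + 11.4 + 1.8 + 3.4 − 3.1) / 6 = 0.1833%
Σ(R_i − R̄_i)(R_m − R̄_m) = 427.8500  ⇒  Cov = 427.8500 / 6 = 71.3083
Σ(R_m − R̄_m)² = 242.5683  ⇒  Var(R_m) = 242.5683 / 6 = 40.4281
β = Cov / Var(R_m) = 71.3083 / 40.4281 = 1.7638
MRP = 9.35% − 1.46% = 7.89%
E(R) = R_f + β × MRP = 1.46% + 1.7638 × 7.89% = 15.38%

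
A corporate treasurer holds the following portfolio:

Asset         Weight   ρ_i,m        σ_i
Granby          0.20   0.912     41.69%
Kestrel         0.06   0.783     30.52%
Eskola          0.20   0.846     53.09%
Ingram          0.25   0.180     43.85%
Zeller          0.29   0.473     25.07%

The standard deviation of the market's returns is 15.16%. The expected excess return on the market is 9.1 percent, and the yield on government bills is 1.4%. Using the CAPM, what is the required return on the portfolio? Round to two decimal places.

β_Granby = 0.912 × 41.69% / 15.16% = 2.5080
β_Kestrel = 0.783 × 30.52% / 15.16% = 1.5763
β_Eskola = 0.846 × 53.09% / 15.16% = 2.9627
β_Ingram = 0.180 × 43.85% / 15.16% = 0.5206
β_Zeller = 0.473 × 25.07% / 15.16% = 0.7822
β_P = Σ w_i β_i = 0.20×2.5080 + 0.06×1.5763 + 0.20×2.9627 + 0.25×0.5206 + 0.29×0.7822 = 1.5457
E(R_P) = R_f + β_P × MRP = 1.4% + 1.5457 × 9.1% = 15.47%

15.47%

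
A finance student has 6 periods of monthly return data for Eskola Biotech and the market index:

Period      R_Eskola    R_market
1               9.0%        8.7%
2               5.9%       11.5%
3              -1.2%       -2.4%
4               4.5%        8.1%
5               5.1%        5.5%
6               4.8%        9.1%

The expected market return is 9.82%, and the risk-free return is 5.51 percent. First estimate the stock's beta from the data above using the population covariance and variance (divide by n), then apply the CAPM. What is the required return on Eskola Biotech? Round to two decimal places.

7.96%

Mean R_i = (9.0 + 5.9 − 1.2 + 4.5 + 5.1 + 4.8) / 6 = 4.6833%
Mean R_m = (8.7 + 11.5 − 2.4 + 8.1 + 5.5 + 9.1) / 6 = 6.7500%
Σ(R_i − R̄_i)(R_m − R̄_m) = 67.5350  ⇒  Cov = 67.5350 / 6 = 11.2558
Σ(R_m − R̄_m)² = 118.9950  ⇒  Var(R_m) = 118.9950 / 6 = 19.8325
β = Cov / Var(R_m) = 11.2558 / 19.8325 = 0.5675
MRP = 9.82% − 5.51% = 4.31%
E(R) = R_f + β × MRP = 5.51% + 0.5675 × 4.31% = 7.96%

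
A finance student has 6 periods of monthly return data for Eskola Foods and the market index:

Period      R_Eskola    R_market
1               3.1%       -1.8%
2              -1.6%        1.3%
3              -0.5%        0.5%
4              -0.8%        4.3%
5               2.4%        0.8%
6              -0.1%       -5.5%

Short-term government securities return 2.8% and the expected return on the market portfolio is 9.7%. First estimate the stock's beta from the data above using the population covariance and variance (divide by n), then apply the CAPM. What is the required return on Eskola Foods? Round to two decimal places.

Mean R_i = (3.1 − 1.6 − 0.5 − 0.8 + 2.4 − 0.1) / 6 = 0.4167%
Mean R_m = (-1.8 + 1.3 + 0.5 + 4.3 + 0.8 − 5.5) / 6 = -0.0667%
Σ(R_i − R̄_i)(R_m − R̄_m) = -8.7133  ⇒  Cov = -8.7133 / 6 = -1.4522
Σ(R_m − R̄_m)² = 54.5333  ⇒  Var(R_m) = 54.5333 / 6 = 9.0889
β = Cov / Var(R_m) = -1.4522 / 9.0889 = -0.1598
MRP = 9.7% − 2.8% = 6.90%
E(R) = R_f + β × MRP = 2.8% + -0.1598 × 6.9% = 1.70%

1.70%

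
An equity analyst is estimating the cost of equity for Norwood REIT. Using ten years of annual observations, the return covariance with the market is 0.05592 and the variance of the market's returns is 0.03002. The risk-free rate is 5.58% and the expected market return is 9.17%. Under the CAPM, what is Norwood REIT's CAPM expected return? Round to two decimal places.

12.27%

β = Cov(R_i, R_m) / Var(R_m) = 0.05592 / 0.03002 = 1.8628
MRP = 9.17% − 5.58% = 3.59%
E(R) = R_f + β × MRP = 5.58% + 1.8628 × 3.59% = 12.27%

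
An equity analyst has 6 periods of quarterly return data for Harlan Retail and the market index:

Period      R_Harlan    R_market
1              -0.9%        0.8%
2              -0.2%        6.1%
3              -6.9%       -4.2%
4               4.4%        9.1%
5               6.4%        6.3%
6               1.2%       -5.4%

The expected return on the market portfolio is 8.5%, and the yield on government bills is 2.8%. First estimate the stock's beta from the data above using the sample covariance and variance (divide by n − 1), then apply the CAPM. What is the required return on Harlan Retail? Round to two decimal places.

5.72%

Mean R_i = (-0.9 − 0.2 − 6.9 + 4.4 + 6.4 + 1.2) / 6 = 0.6667%
Mean R_m = (0.8 + 6.1 − 4.2 + 9.1 + 6.3 − 5.4) / 6 = 2.1167%
Σ(R_i − R̄_i)(R_m − R̄_m) = 92.4533  ⇒  Cov = 92.4533 / 5 = 18.4907
Σ(R_m − R̄_m)² = 180.2683  ⇒  Var(R_m) = 180.2683 / 5 = 36.0537
β = Cov / Var(R_m) = 18.4907 / 36.0537 = 0.5129
MRP = 8.5% − 2.8% = 5.70%
E(R) = R_f + β × MRP = 2.8% + 0.5129 × 5.7% = 5.72%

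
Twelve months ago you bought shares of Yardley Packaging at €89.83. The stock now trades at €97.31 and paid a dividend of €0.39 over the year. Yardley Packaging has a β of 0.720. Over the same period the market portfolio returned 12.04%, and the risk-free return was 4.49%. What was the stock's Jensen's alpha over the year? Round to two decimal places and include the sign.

-1.17%

Realised HPR = (P1 + D1 − P0) / P0 = (97.31 + 0.39 − 89.83) / 89.83 = 7.87 / 89.83 = 8.7610%
MRP = 12.04% − 4.49% = 7.55%
CAPM required = R_f + β·MRP = 4.49% + 0.720 × 7.55% = 9.92600%
α = realised − required = 8.7610% − 9.92600% = -1.17%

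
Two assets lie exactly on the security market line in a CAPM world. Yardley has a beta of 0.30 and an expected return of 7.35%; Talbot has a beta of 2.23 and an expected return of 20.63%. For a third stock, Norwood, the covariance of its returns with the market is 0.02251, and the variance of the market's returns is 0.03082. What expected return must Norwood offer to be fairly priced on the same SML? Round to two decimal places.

10.31%

MRP = (20.63% − 7.35%) / (2.23 − 0.30) = 6.8808%
R_f = 7.35% − 0.30 × 6.8808% = 5.2858%
β_Norwood = Cov / Var(R_m) = 0.02251 / 0.03082 = 0.7304
E(R_Norwood) = R_f + β × MRP = 5.2858% + 0.7304 × 6.8808% = 10.31%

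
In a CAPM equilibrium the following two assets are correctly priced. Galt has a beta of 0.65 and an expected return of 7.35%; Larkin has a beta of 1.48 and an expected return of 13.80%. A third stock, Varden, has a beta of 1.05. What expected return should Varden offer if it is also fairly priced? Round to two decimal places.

MRP (SML slope) = (13.80% − 7.35%) / (1.48 − 0.65) = 6.45% / 0.83 = 7.7711%
R_f (intercept) = 7.35% − 0.65 × 7.7711% = 2.2988%
E(R_Varden) = R_f + β × MRP = 2.2988% + 1.05 × 7.7711% = 10.46%

10.46%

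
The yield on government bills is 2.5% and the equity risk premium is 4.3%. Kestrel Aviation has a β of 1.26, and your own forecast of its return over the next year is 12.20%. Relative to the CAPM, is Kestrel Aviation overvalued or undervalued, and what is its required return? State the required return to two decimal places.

Required return = R_f + β·MRP = 2.5% + 1.26 × 4.3% = 7.92%
Forecast 12.20% > required 7.92% → the stock plots above the SML → undervalued.

Undervalued; required return 7.92%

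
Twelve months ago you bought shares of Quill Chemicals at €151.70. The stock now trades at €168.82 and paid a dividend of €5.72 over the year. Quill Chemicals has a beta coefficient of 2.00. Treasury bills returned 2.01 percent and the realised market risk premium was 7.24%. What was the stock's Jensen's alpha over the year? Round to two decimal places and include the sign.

-1.43%

Realised HPR = (P1 + D1 − P0) / P0 = (168.82 + 5.72 − 151.70) / 151.70 = 22.84 / 151.70 = 15.0560%
CAPM required = R_f + β·MRP = 2.01% + 2.00 × 7.24% = 16.4900%
α = realised − required = 15.0560% − 16.4900% = -1.43%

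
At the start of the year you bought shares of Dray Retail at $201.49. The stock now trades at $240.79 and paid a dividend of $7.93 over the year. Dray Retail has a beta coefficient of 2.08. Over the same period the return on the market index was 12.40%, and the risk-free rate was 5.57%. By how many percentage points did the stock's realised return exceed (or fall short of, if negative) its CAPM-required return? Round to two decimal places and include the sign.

Realised HPR = (P1 + D1 − P0) / P0 = (240.79 + 7.93 − 201.49) / 201.49 = 47.23 / 201.49 = 23.4404%
MRP = 12.40% − 5.57% = 6.83%
CAPM required = R_f + β·MRP = 5.57% + 2.08 × 6.83% = 19.7764%
α = realised − required = 23.4404% − 19.7764% = +3.66%

+3.66%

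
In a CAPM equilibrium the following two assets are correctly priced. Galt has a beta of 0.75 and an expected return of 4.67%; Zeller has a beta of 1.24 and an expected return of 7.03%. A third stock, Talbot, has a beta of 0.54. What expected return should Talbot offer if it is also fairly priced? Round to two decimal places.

MRP (SML slope) = (7.03% − 4.67%) / (1.24 − 0.75) = 2.36% / 0.49 = 4.8163%
R_f (intercept) = 4.67% − 0.75 × 4.8163% = 1.0578%
E(R_Talbot) = R_f + β × MRP = 1.0578% + 0.54 × 4.8163% = 3.66%

3.66%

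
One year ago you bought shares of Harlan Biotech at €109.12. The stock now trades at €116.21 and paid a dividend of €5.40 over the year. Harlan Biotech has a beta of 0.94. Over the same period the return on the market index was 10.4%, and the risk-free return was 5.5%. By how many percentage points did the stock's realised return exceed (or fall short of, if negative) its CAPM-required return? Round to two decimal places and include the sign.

Realised HPR = (P1 + D1 − P0) / P0 = (116.21 + 5.40 − 109.12) / 109.12 = 12.49 / 109.12 = 11.4461%
MRP = 10.4% − 5.5% = 4.90%
CAPM required = R_f + β·MRP = 5.5% + 0.94 × 4.9% = 10.1060%
α = realised − required = 11.4461% − 10.1060% = +1.34%

+1.34%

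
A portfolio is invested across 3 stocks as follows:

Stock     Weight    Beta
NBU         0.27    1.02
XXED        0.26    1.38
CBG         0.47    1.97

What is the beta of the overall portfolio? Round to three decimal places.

β_P = Σ w_i β_i = 0.27×1.02 + 0.26×1.38 + 0.47×1.97 = 1.5601

1.560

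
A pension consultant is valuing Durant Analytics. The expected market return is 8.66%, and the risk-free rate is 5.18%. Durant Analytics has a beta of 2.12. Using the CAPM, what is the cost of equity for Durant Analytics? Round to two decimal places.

12.56%

Market risk premium = E(R_m) − R_f = 8.66% − 5.18% = 3.48%
E(R) = R_f + β × MRP = 5.18% + 2.12 × 3.48% = 12.56%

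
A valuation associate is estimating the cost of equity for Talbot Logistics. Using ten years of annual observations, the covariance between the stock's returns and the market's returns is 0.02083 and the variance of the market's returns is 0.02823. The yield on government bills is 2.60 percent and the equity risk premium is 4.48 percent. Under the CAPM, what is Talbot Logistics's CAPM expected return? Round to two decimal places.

5.91%

β = Cov(R_i, R_m) / Var(R_m) = 0.02083 / 0.02823 = 0.7379
E(R) = R_f + β × MRP = 2.60% + 0.7379 × 4.48% = 5.91%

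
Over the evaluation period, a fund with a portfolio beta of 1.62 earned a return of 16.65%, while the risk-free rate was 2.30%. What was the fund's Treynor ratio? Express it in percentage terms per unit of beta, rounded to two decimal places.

Treynor = (R_P − R_f) / β_P = (16.65% − 2.30%) / 1.6200 = 14.35% / 1.6200 = 8.86%

8.86%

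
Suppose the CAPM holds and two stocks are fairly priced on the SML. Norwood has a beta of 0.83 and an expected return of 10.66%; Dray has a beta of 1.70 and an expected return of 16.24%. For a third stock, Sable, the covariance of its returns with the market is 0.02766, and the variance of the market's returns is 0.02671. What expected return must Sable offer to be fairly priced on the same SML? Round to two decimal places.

11.98%

MRP = (16.24% − 10.66%) / (1.70 − 0.83) = 6.4138%
R_f = 10.66% − 0.83 × 6.4138% = 5.3365%
β_Sable = Cov / Var(R_m) = 0.02766 / 0.02671 = 1.0356
E(R_Sable) = R_f + β × MRP = 5.3365% + 1.0356 × 6.4138% = 11.98%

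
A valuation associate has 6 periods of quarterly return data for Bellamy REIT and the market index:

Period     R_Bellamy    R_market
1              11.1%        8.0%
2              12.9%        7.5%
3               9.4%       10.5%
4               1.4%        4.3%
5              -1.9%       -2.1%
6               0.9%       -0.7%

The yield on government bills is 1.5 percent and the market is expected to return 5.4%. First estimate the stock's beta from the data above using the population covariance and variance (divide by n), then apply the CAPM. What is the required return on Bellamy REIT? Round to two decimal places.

Mean R_i = (11.1 + 12.9 + 9.4 + 1.4 − 1.9 + 0.9) / 6 = 5.6333%
Mean R_m = (8.0 + 7.5 + 10.5 + 4.3 − 2.1 − 0.7) / 6 = 4.5833%
Σ(R_i − R̄_i)(R_m − R̄_m) = 138.7133  ⇒  Cov = 138.7133 / 6 = 23.1189
Σ(R_m − R̄_m)² = 127.8483  ⇒  Var(R_m) = 127.8483 / 6 = 21.3081
β = Cov / Var(R_m) = 23.1189 / 21.3081 = 1.0850
MRP = 5.4% − 1.5% = 3.90%
E(R) = R_f + β × MRP = 1.5% + 1.0850 × 3.9% = 5.73%

5.73%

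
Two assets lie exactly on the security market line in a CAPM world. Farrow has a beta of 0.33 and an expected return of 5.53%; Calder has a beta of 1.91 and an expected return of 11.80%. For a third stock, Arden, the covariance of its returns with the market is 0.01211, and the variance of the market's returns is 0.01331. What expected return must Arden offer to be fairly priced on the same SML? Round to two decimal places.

7.83%

MRP = (11.80% − 5.53%) / (1.91 − 0.33) = 3.9684%
R_f = 5.53% − 0.33 × 3.9684% = 4.2204%
β_Arden = Cov / Var(R_m) = 0.01211 / 0.01331 = 0.9098
E(R_Arden) = R_f + β × MRP = 4.2204% + 0.9098 × 3.9684% = 7.83%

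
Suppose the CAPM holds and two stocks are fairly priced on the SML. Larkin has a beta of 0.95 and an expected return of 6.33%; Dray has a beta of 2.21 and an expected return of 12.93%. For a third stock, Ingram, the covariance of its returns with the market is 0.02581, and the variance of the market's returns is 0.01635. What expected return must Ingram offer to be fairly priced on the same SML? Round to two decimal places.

MRP = (12.93% − 6.33%) / (2.21 − 0.95) = 5.2381%
R_f = 6.33% − 0.95 × 5.2381% = 1.3538%
β_Ingram = Cov / Var(R_m) = 0.02581 / 0.01635 = 1.5786
E(R_Ingram) = R_f + β × MRP = 1.3538% + 1.5786 × 5.2381% = 9.62%

9.62%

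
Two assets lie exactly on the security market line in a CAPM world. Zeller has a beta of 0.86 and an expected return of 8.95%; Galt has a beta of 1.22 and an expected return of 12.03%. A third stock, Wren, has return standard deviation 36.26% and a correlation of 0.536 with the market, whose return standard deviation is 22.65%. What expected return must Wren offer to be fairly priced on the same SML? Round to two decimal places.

MRP = (12.03% − 8.95%) / (1.22 − 0.86) = 8.5556%
R_f = 8.95% − 0.86 × 8.5556% = 1.5922%
β_Wren = ρ·σ_i/σ_m = 0.536 × 36.26 / 22.65 = 0.8581
E(R_Wren) = R_f + β × MRP = 1.5922% + 0.8581 × 8.5556% = 8.93%

8.93%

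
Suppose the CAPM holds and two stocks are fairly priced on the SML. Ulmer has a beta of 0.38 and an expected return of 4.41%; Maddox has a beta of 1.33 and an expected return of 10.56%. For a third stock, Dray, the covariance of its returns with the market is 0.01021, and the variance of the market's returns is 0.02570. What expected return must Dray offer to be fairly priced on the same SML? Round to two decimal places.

4.52%

MRP = (10.56% − 4.41%) / (1.33 − 0.38) = 6.4737%
R_f = 4.41% − 0.38 × 6.4737% = 1.9500%
β_Dray = Cov / Var(R_m) = 0.01021 / 0.02570 = 0.3973
E(R_Dray) = R_f + β × MRP = 1.9500% + 0.3973 × 6.4737% = 4.52%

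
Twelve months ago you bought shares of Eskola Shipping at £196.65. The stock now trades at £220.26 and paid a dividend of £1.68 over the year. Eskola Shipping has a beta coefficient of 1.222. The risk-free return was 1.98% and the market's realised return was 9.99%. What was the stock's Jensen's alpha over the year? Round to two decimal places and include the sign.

+1.09%

Realised HPR = (P1 + D1 − P0) / P0 = (220.26 + 1.68 − 196.65) / 196.65 = 25.29 / 196.65 = 12.8604%
MRP = 9.99% − 1.98% = 8.01%
CAPM required = R_f + β·MRP = 1.98% + 1.222 × 8.01% = 11.76822%
α = realised − required = 12.8604% − 11.76822% = +1.09%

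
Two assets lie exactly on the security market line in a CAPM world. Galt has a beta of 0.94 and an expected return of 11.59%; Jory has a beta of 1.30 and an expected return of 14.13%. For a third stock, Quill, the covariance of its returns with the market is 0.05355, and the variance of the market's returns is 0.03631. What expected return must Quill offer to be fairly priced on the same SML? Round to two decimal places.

15.36%

MRP = (14.13% − 11.59%) / (1.30 − 0.94) = 7.0556%
R_f = 11.59% − 0.94 × 7.0556% = 4.9577%
β_Quill = Cov / Var(R_m) = 0.05355 / 0.03631 = 1.4748
E(R_Quill) = R_f + β × MRP = 4.9577% + 1.4748 × 7.0556% = 15.36%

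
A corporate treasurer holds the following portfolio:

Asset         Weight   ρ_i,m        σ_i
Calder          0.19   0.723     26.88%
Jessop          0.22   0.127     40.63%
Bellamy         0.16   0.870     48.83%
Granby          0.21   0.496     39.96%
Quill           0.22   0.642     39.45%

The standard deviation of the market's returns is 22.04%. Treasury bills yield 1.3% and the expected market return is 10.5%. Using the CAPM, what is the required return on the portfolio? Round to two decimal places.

β_Calder = 0.723 × 26.88% / 22.04% = 0.8818
β_Jessop = 0.127 × 40.63% / 22.04% = 0.2341
β_Bellamy = 0.870 × 48.83% / 22.04% = 1.9275
β_Granby = 0.496 × 39.96% / 22.04% = 0.8993
β_Quill = 0.642 × 39.45% / 22.04% = 1.1491
β_P = Σ w_i β_i = 0.19×0.8818 + 0.22×0.2341 + 0.16×1.9275 + 0.21×0.8993 + 0.22×1.1491 = 0.9691
MRP = 10.5% − 1.3% = 9.20%
E(R_P) = R_f + β_P × MRP = 1.3% + 0.9691 × 9.2% = 10.22%

10.22%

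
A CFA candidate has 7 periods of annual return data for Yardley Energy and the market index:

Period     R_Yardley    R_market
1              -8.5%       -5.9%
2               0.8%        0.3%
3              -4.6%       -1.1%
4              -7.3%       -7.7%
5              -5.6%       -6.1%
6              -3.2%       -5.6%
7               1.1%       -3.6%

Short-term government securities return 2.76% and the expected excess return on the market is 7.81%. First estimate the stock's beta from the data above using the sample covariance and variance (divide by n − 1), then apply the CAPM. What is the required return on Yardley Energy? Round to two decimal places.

Mean R_i = (-8.5 + 0.8 − 4.6 − 7.3 − 5.6 − 3.2 + 1.1) / 7 = -3.9000%
Mean R_m = (-5.9 + 0.3 − 1.1 − 7.7 − 6.1 − 5.6 − 3.6) / 7 = -4.2429%
Σ(R_i − R̄_i)(R_m − R̄_m) = 43.9500  ⇒  Cov = 43.9500 / 6 = 7.3250
Σ(R_m − R̄_m)² = 50.9171  ⇒  Var(R_m) = 50.9171 / 6 = 8.4862
β = Cov / Var(R_m) = 7.3250 / 8.4862 = 0.8632
E(R) = R_f + β × MRP = 2.76% + 0.8632 × 7.81% = 9.50%

9.50%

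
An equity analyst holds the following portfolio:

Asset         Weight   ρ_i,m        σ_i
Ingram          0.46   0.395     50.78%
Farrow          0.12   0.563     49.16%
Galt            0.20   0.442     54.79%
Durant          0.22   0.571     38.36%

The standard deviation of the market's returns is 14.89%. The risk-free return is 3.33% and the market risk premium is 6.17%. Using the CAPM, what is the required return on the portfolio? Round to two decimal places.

12.53%

β_Ingram = 0.395 × 50.78% / 14.89% = 1.3471
β_Farrow = 0.563 × 49.16% / 14.89% = 1.8588
β_Galt = 0.442 × 54.79% / 14.89% = 1.6264
β_Durant = 0.571 × 38.36% / 14.89% = 1.4710
β_P = Σ w_i β_i = 0.46×1.3471 + 0.12×1.8588 + 0.20×1.6264 + 0.22×1.4710 = 1.4916
E(R_P) = R_f + β_P × MRP = 3.33% + 1.4916 × 6.17% = 12.53%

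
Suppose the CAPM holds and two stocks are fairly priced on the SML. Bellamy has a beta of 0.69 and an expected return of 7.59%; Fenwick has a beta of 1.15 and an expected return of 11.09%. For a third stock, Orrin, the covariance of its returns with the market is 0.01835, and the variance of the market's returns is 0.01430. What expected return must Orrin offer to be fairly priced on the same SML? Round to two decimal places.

MRP = (11.09% − 7.59%) / (1.15 − 0.69) = 7.6087%
R_f = 7.59% − 0.69 × 7.6087% = 2.3400%
β_Orrin = Cov / Var(R_m) = 0.01835 / 0.01430 = 1.2832
E(R_Orrin) = R_f + β × MRP = 2.3400% + 1.2832 × 7.6087% = 12.10%

12.10%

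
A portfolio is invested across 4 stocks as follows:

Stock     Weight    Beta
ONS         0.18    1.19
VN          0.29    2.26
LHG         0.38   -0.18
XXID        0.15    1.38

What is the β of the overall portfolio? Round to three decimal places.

β_P = Σ w_i β_i = 0.18×1.19 + 0.29×2.26 + 0.38×-0.18 + 0.15×1.38 = 1.0082

1.008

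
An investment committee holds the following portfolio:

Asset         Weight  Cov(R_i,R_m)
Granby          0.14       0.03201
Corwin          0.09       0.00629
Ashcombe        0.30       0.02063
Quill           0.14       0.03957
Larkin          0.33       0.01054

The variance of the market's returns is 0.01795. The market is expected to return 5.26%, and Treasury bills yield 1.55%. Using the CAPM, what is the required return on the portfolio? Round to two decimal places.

5.74%

β_Granby = 0.03201 / 0.01795 = 1.7833
β_Corwin = 0.00629 / 0.01795 = 0.3504
β_Ashcombe = 0.02063 / 0.01795 = 1.1493
β_Quill = 0.03957 / 0.01795 = 2.2045
β_Larkin = 0.01054 / 0.01795 = 0.5872
β_P = Σ w_i β_i = 0.14×1.7833 + 0.09×0.3504 + 0.30×1.1493 + 0.14×2.2045 + 0.33×0.5872 = 1.1284
MRP = 5.26% − 1.55% = 3.71%
E(R_P) = R_f + β_P × MRP = 1.55% + 1.1284 × 3.71% = 5.74%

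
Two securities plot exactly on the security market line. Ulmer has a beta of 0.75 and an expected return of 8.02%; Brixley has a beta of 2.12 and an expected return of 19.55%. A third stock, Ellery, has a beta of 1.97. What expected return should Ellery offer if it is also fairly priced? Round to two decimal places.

18.29%

MRP (SML slope) = (19.55% − 8.02%) / (2.12 − 0.75) = 11.53% / 1.37 = 8.4161%
R_f (intercept) = 8.02% − 0.75 × 8.4161% = 1.7079%
E(R_Ellery) = R_f + β × MRP = 1.7079% + 1.97 × 8.4161% = 18.29%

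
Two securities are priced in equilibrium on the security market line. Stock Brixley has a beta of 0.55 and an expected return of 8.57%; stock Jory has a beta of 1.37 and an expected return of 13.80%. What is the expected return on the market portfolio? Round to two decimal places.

Both satisfy E(R) = R_f + β·MRP, so the slope of the SML is
MRP = (13.80% − 8.57%) / (1.37 − 0.55) = 5.23% / 0.82 = 6.3780%
R_f = E(R_Brixley) − β_Brixley·MRP = 8.57% − 0.55 × 6.3780% = 5.0621%
E(R_m) = R_f + MRP = 5.0621% + 6.3780% = 11.44%

11.44%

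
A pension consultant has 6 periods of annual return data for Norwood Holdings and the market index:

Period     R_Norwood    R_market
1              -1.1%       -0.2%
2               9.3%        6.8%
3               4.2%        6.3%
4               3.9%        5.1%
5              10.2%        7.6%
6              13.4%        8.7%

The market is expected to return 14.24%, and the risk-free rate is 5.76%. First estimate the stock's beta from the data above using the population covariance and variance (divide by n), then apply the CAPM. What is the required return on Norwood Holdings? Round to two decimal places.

Mean R_i = (-1.1 + 9.3 + 4.2 + 3.9 + 10.2 + 13.4) / 6 = 6.6500%
Mean R_m = (-0.2 + 6.8 + 6.3 + 5.1 + 7.6 + 8.7) / 6 = 5.7167%
Σ(R_i − R̄_i)(R_m − R̄_m) = 75.8150  ⇒  Cov = 75.8150 / 6 = 12.6358
Σ(R_m − R̄_m)² = 49.3483  ⇒  Var(R_m) = 49.3483 / 6 = 8.2247
β = Cov / Var(R_m) = 12.6358 / 8.2247 = 1.5363
MRP = 14.24% − 5.76% = 8.48%
E(R) = R_f + β × MRP = 5.76% + 1.5363 × 8.48% = 18.79%

18.79%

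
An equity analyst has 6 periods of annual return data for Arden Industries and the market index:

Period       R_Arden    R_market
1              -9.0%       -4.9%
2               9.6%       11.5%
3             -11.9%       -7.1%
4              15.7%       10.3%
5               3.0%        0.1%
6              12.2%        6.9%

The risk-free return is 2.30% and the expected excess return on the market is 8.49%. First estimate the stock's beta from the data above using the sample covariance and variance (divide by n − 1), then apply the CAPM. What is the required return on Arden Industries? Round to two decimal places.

Mean R_i = (-9.0 + 9.6 − 11.9 + 15.7 + 3.0 + 12.2) / 6 = 3.2667%
Mean R_m = (-4.9 + 11.5 − 7.1 + 10.3 + 0.1 + 6.9) / 6 = 2.8000%
Σ(R_i − R̄_i)(R_m − R̄_m) = 430.3000  ⇒  Cov = 430.3000 / 5 = 86.0600
Σ(R_m − R̄_m)² = 313.3400  ⇒  Var(R_m) = 313.3400 / 5 = 62.6680
β = Cov / Var(R_m) = 86.0600 / 62.6680 = 1.3733
E(R) = R_f + β × MRP = 2.30% + 1.3733 × 8.49% = 13.96%

13.96%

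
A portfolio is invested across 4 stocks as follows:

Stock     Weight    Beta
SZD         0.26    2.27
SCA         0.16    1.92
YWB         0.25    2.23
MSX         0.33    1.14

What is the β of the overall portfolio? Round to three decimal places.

β_P = Σ w_i β_i = 0.26×2.27 + 0.16×1.92 + 0.25×2.23 + 0.33×1.14 = 1.8311

1.831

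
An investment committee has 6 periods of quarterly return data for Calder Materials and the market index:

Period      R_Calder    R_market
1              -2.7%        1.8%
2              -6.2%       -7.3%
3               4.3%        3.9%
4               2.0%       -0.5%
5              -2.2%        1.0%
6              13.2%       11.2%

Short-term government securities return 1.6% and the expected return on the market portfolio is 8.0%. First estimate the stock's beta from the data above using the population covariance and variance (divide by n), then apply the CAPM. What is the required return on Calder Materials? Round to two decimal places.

8.22%

Mean R_i = (-2.7 − 6.2 + 4.3 + 2.0 − 2.2 + 13.2) / 6 = 1.4000%
Mean R_m = (1.8 − 7.3 + 3.9 − 0.5 + 1.0 + 11.2) / 6 = 1.6833%
Σ(R_i − R̄_i)(R_m − R̄_m) = 187.6700  ⇒  Cov = 187.6700 / 6 = 31.2783
Σ(R_m − R̄_m)² = 181.4283  ⇒  Var(R_m) = 181.4283 / 6 = 30.2381
β = Cov / Var(R_m) = 31.2783 / 30.2381 = 1.0344
MRP = 8.0% − 1.6% = 6.40%
E(R) = R_f + β × MRP = 1.6% + 1.0344 × 6.4% = 8.22%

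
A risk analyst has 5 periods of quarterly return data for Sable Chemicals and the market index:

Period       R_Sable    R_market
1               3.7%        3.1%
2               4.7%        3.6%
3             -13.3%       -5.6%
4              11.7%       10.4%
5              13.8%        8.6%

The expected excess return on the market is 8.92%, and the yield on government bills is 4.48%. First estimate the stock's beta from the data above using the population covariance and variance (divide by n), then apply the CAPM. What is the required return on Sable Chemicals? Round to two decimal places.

19.44%

Mean R_i = (3.7 + 4.7 − 13.3 + 11.7 + 13.8) / 5 = 4.1200%
Mean R_m = (3.1 + 3.6 − 5.6 + 10.4 + 8.6) / 5 = 4.0200%
Σ(R_i − R̄_i)(R_m − R̄_m) = 260.4180  ⇒  Cov = 260.4180 / 5 = 52.0836
Σ(R_m − R̄_m)² = 155.2480  ⇒  Var(R_m) = 155.2480 / 5 = 31.0496
β = Cov / Var(R_m) = 52.0836 / 31.0496 = 1.6774
E(R) = R_f + β × MRP = 4.48% + 1.6774 × 8.92% = 19.44%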